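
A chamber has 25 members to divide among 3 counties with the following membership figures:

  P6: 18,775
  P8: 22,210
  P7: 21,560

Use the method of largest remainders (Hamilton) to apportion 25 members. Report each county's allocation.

P6=7, P8=9, P7=9

Standard divisor: 62545 ÷ 25 ≈ 2501.8.
Standard quotas: P6 7.5046, P8 8.8776, P7 8.6178.
Lower quotas: P6 7, P8 8, P7 8 (sum 23, leaving 2 seats).
Remainders in descending order: P8 0.8776, P7 0.6178, P6 0.5046.
The surplus seats go to P8, P7.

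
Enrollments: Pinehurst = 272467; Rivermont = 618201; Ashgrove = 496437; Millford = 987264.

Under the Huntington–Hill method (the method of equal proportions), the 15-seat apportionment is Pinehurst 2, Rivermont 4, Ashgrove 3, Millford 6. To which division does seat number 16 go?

Millford

Priority for the next seat is population ÷ (√(s·(s+1))).
Priorities: Pinehurst 111234.187, Rivermont 138233.946, Ashgrove 143309.018, Millford 152338.142.
Highest priority: Millford.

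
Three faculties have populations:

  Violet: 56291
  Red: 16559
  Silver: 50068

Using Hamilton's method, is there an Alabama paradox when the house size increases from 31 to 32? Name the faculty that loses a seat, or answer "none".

At 31 seats: Violet 14, Red 4, Silver 13.
At 32 seats: Violet 15, Red 4, Silver 13.
No faculty's allocation decreased.

none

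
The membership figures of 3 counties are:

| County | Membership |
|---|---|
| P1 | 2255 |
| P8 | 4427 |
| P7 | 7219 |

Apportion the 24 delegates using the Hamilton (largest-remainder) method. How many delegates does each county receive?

P1=4, P8=8, P7=12

Total 13901; standard divisor 13901/24 ≈ 579.208.
Standard quotas: P1 3.8932, P8 7.6432, P7 12.4636.
Lower quotas: P1 3, P8 7, P7 12 (sum 22, leaving 2 seats).
Remainders in descending order: P1 0.8932, P8 0.6432, P7 0.4636.
Largest remainders: P1, P8 receive the extra seats.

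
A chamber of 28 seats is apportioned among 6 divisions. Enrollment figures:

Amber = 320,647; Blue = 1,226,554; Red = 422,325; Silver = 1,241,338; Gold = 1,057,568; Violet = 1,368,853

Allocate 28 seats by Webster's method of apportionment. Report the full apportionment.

Standard divisor 5637285/28 ≈ 201331.607; standard quotas: Amber 1.593, Blue 6.092, Red 2.098, Silver 6.166, Gold 5.253, Violet 6.799.
Rounding to the nearest integer gives Amber 2, Blue 6, Red 2, Silver 6, Gold 5, Violet 7 — total 28, matching the house size, so no adjustment is needed.

Amber 2, Blue 6, Red 2, Silver 6, Gold 5, Violet 7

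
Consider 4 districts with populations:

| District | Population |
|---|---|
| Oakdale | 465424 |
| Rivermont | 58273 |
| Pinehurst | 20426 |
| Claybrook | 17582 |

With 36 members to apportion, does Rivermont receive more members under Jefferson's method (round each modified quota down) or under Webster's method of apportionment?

Webster

Jefferson: Oakdale 31, Rivermont 3, Pinehurst 1, Claybrook 1.
Webster: Oakdale 30, Rivermont 4, Pinehurst 1, Claybrook 1.
Rivermont gets 3 under Jefferson and 4 under Webster.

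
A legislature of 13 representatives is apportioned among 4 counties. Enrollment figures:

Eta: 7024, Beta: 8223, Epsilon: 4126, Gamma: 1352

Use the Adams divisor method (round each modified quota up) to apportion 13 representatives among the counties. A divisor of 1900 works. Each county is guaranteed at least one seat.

Eta=4, Beta=5, Epsilon=3, Gamma=1

With modified divisor 1900: modified quotas Eta 3.697, Beta 4.328, Epsilon 2.172, Gamma 0.712.
Rounding up: Eta 4, Beta 5, Epsilon 3, Gamma 1 (total 13).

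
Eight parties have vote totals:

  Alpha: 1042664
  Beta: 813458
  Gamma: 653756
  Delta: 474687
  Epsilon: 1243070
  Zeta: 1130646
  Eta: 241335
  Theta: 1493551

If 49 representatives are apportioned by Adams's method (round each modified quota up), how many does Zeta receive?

8

Standard divisor 7093167/49 ≈ 144758.51; standard quotas: Alpha 7.203, Beta 5.619, Gamma 4.516, Delta 3.279, Epsilon 8.587, Zeta 7.811, Eta 1.667, Theta 10.318.
Rounding up gives 8, 6, 5, 4, 9, 8, 2, 11 = 53 seats, so the divisor must be adjusted.
With modified divisor 159900: modified quotas Alpha 6.521, Beta 5.087, Gamma 4.089, Delta 2.969, Epsilon 7.774, Zeta 7.071, Eta 1.509, Theta 9.341.
Rounding up: Alpha 7, Beta 6, Gamma 5, Delta 3, Epsilon 8, Zeta 8, Eta 2, Theta 10 (total 49).
Zeta receives 8.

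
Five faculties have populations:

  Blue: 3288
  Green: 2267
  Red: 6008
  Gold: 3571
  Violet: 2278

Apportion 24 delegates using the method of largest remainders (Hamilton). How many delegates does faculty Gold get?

Standard divisor: 17412 ÷ 24 ≈ 725.5.
Standard quotas: Blue 4.5320, Green 3.1247, Red 8.2812, Gold 4.9221, Violet 3.1399.
Lower quotas: Blue 4, Green 3, Red 8, Gold 4, Violet 3 (sum 22, leaving 2 seats).
Remainders in descending order: Gold 0.9221, Blue 0.5320, Red 0.2812, Violet 0.1399, Green 0.1247.
The surplus seats go to Gold, Blue.
Gold receives 5.

5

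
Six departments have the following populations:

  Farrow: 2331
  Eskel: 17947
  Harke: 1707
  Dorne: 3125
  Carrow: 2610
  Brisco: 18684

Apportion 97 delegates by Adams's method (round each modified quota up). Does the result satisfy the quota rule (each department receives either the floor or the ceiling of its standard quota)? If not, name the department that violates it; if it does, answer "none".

Brisco

Standard quotas: Farrow 4.873, Eskel 37.515, Harke 3.568, Dorne 6.532, Carrow 5.456, Brisco 39.056.
Adams allocation: Farrow 5, Eskel 37, Harke 4, Dorne 7, Carrow 6, Brisco 38.
Brisco has quota 39.056 (lower 39, upper 40) but receives 38 — outside the quota interval.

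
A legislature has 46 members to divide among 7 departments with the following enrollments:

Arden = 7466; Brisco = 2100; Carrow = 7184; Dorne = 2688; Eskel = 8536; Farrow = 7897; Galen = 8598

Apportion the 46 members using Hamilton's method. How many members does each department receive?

Arden: 8, Brisco: 2, Carrow: 7, Dorne: 3, Eskel: 9, Farrow: 8, Galen: 9

Total 44469; standard divisor 44469/46 ≈ 966.717.
Standard quotas: Arden 7.7230, Brisco 2.1723, Carrow 7.4313, Dorne 2.7805, Eskel 8.8299, Farrow 8.1689, Galen 8.8940.
Lower quotas: Arden 7, Brisco 2, Carrow 7, Dorne 2, Eskel 8, Farrow 8, Galen 8 (sum 42, leaving 4 seats).
Remainders in descending order: Galen 0.8940, Eskel 0.8299, Dorne 0.7805, Arden 0.7230, Carrow 0.4313, Brisco 0.1723, Farrow 0.1689.
Largest remainders: Galen, Eskel, Dorne, Arden receive the extra seats.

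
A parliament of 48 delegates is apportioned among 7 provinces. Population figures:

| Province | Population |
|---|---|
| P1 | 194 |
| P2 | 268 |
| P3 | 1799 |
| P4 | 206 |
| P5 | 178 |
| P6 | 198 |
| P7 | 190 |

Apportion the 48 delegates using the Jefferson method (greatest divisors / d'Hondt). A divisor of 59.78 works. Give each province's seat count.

With modified divisor 59.78: modified quotas P1 3.245, P2 4.483, P3 30.094, P4 3.446, P5 2.978, P6 3.312, P7 3.178.
Rounding down: P1 3, P2 4, P3 30, P4 3, P5 2, P6 3, P7 3 (total 48).

P1 3; P2 4; P3 30; P4 3; P5 2; P6 3; P7 3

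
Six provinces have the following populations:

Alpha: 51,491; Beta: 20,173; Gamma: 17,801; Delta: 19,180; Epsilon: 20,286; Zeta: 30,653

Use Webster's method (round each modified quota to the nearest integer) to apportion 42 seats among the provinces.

Standard divisor 159584/42 ≈ 3799.619; standard quotas: Alpha 13.552, Beta 5.309, Gamma 4.685, Delta 5.048, Epsilon 5.339, Zeta 8.067.
Rounding to the nearest integer gives Alpha 14, Beta 5, Gamma 5, Delta 5, Epsilon 5, Zeta 8 — total 42, matching the house size, so no adjustment is needed.

Alpha: 14, Beta: 5, Gamma: 5, Delta: 5, Epsilon: 5, Zeta: 8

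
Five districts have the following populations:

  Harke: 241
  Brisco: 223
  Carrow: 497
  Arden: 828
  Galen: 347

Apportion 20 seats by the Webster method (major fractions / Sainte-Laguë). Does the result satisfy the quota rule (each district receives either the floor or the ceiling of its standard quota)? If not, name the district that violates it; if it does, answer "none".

Standard quotas: Harke 2.257, Brisco 2.088, Carrow 4.654, Arden 7.753, Galen 3.249.
Webster allocation: Harke 2, Brisco 2, Carrow 5, Arden 8, Galen 3.
Every allocation lies between the lower and upper quota.

none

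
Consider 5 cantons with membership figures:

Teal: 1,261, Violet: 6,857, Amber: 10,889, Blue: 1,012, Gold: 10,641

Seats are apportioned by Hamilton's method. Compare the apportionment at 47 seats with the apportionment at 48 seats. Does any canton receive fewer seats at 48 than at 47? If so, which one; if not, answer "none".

At 47 seats: Teal 2, Violet 10, Amber 17, Blue 2, Gold 16.
At 48 seats: Teal 2, Violet 11, Amber 17, Blue 1, Gold 17.
Blue drops from 2 to 1.

Blue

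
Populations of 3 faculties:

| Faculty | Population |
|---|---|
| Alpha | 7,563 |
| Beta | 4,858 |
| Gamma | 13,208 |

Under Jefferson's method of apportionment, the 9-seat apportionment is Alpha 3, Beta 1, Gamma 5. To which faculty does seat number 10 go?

Priority for the next seat is population ÷ (current seats + 1).
Priorities: Alpha 1890.750, Beta 2429.000, Gamma 2201.333.
Highest priority: Beta.

Beta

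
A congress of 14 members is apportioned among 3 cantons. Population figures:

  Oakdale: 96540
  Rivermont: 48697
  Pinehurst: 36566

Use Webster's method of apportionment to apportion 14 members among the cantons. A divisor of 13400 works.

With modified divisor 13400: modified quotas Oakdale 7.204, Rivermont 3.634, Pinehurst 2.729.
Rounding to the nearest integer: Oakdale 7, Rivermont 4, Pinehurst 3 (total 14).

Oakdale=7; Rivermont=4; Pinehurst=3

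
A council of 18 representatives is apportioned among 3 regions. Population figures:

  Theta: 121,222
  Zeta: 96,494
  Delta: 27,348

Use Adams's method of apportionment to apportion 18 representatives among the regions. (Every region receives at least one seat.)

Theta: 9, Zeta: 7, Delta: 2

Standard divisor 245064/18 ≈ 13614.667; standard quotas: Theta 8.904, Zeta 7.088, Delta 2.009.
Rounding up gives 9, 8, 3 = 20 seats, so the divisor must be adjusted.
With modified divisor 14500: modified quotas Theta 8.360, Zeta 6.655, Delta 1.886.
Rounding up: Theta 9, Zeta 7, Delta 2 (total 18).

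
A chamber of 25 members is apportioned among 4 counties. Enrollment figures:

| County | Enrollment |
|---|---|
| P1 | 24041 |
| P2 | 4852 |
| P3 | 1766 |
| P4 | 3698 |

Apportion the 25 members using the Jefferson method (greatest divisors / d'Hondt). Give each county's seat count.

Standard divisor 34357/25 ≈ 1374.28; standard quotas: P1 17.494, P2 3.531, P3 1.285, P4 2.691.
Rounding down gives 17, 3, 1, 2 = 23 seats, so the divisor must be adjusted.
With modified divisor 1250: modified quotas P1 19.233, P2 3.882, P3 1.413, P4 2.958.
Rounding down: P1 19, P2 3, P3 1, P4 2 (total 25).

P1=19, P2=3, P3=1, P4=2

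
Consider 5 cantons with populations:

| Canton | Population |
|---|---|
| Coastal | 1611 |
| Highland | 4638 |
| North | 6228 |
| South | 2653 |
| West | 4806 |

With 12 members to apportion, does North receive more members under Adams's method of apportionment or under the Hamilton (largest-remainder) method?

Adams: Coastal 1, Highland 3, North 3, South 2, West 3.
Hamilton: Coastal 1, Highland 3, North 4, South 1, West 3.
North gets 3 under Adams and 4 under Hamilton.

Hamilton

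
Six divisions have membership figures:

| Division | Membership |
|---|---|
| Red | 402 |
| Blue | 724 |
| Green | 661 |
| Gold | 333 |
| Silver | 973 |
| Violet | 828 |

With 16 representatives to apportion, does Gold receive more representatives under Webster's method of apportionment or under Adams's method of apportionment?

Webster: Red 2, Blue 3, Green 3, Gold 1, Silver 4, Violet 3.
Adams: Red 2, Blue 3, Green 3, Gold 2, Silver 3, Violet 3.
Gold gets 1 under Webster and 2 under Adams.

Adams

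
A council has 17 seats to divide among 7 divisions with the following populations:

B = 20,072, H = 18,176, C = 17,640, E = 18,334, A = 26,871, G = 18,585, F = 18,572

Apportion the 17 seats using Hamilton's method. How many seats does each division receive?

Standard divisor: 138250 ÷ 17 ≈ 8132.353.
Standard quotas: B 2.4682, H 2.2350, C 2.1691, E 2.2545, A 3.3042, G 2.2853, F 2.2837.
Lower quotas: B 2, H 2, C 2, E 2, A 3, G 2, F 2 (sum 15, leaving 2 seats).
Remainders in descending order: B 0.4682, A 0.3042, G 0.2853, F 0.2837, E 0.2545, H 0.2350, C 0.1691.
Largest remainders: B, A receive the extra seats.

B 3, H 2, C 2, E 2, A 4, G 2, F 2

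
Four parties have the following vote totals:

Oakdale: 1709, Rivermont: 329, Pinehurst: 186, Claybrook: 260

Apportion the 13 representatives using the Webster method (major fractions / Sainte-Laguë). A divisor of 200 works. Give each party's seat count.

Oakdale 9, Rivermont 2, Pinehurst 1, Claybrook 1

With modified divisor 200: modified quotas Oakdale 8.545, Rivermont 1.645, Pinehurst 0.930, Claybrook 1.300.
Rounding to the nearest integer: Oakdale 9, Rivermont 2, Pinehurst 1, Claybrook 1 (total 13).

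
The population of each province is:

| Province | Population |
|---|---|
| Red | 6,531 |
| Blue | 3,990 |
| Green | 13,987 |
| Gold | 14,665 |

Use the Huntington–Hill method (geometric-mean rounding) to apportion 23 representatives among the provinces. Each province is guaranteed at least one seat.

With divisor 1688: modified quotas Red 3.869, Blue 2.364, Green 8.286, Gold 8.688.
Geometric-mean thresholds: Red √(3·4)=3.464, Blue √(2·3)=2.449, Green √(8·9)=8.485, Gold √(8·9)=8.485.
Each quota rounded against its threshold gives Red 4, Blue 2, Green 8, Gold 9 (total 23).

Red=4, Blue=2, Green=8, Gold=9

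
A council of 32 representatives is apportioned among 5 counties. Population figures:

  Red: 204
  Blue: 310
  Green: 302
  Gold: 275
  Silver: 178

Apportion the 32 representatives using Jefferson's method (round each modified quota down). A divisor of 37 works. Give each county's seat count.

With modified divisor 37: modified quotas Red 5.514, Blue 8.378, Green 8.162, Gold 7.432, Silver 4.811.
Rounding down: Red 5, Blue 8, Green 8, Gold 7, Silver 4 (total 32).

Red=5; Blue=8; Green=8; Gold=7; Silver=4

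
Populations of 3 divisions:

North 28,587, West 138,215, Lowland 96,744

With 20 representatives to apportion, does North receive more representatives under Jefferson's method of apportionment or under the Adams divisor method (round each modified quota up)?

Jefferson: North 2, West 11, Lowland 7.
Adams: North 3, West 10, Lowland 7.
North gets 2 under Jefferson and 3 under Adams.

Adams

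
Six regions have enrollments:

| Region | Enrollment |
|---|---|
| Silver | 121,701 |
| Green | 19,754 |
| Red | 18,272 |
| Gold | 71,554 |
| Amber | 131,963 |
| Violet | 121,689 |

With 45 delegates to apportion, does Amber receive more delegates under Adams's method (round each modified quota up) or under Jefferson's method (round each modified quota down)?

Jefferson

Adams: Silver 11, Green 2, Red 2, Gold 7, Amber 12, Violet 11.
Jefferson: Silver 12, Green 1, Red 1, Gold 7, Amber 13, Violet 11.
Amber gets 12 under Adams and 13 under Jefferson.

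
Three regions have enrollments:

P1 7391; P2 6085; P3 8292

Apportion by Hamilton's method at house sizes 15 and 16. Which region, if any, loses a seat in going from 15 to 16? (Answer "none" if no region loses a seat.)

At 15 seats: P1 5, P2 4, P3 6.
At 16 seats: P1 5, P2 5, P3 6.
No region's allocation decreased.

none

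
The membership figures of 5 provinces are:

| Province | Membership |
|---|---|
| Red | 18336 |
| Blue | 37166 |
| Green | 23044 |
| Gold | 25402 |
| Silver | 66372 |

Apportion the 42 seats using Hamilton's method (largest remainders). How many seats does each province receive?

Red 5; Blue 9; Green 6; Gold 6; Silver 16

Total 170320; standard divisor 170320/42 ≈ 4055.238.
Standard quotas: Red 4.5216, Blue 9.1649, Green 5.6825, Gold 6.2640, Silver 16.3670.
Lower quotas: Red 4, Blue 9, Green 5, Gold 6, Silver 16 (sum 40, leaving 2 seats).
Remainders in descending order: Green 0.6825, Red 0.5216, Silver 0.3670, Gold 0.2640, Blue 0.1649.
Largest remainders: Green, Red receive the extra seats.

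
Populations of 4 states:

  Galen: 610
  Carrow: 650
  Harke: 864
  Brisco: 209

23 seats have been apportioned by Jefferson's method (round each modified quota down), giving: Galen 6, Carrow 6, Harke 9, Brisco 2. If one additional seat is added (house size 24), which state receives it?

Carrow

Priority for the next seat is population ÷ (current seats + 1).
Priorities: Galen 87.143, Carrow 92.857, Harke 86.400, Brisco 69.667.
Highest priority: Carrow.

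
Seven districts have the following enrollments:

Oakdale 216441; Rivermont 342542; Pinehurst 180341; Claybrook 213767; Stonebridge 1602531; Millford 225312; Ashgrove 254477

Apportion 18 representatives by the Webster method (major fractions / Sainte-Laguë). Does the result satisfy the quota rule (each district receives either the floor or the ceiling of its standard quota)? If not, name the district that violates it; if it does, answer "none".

none

Standard quotas: Oakdale 1.283, Rivermont 2.031, Pinehurst 1.069, Claybrook 1.268, Stonebridge 9.503, Millford 1.336, Ashgrove 1.509.
Webster allocation: Oakdale 1, Rivermont 2, Pinehurst 1, Claybrook 1, Stonebridge 10, Millford 1, Ashgrove 2.
Every allocation lies between the lower and upper quota.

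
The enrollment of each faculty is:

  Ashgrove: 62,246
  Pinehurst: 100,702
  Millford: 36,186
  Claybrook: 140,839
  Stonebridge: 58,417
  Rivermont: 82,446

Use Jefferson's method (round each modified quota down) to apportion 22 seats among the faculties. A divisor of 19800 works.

Ashgrove 3; Pinehurst 5; Millford 1; Claybrook 7; Stonebridge 2; Rivermont 4

With modified divisor 19800: modified quotas Ashgrove 3.144, Pinehurst 5.086, Millford 1.828, Claybrook 7.113, Stonebridge 2.950, Rivermont 4.164.
Rounding down: Ashgrove 3, Pinehurst 5, Millford 1, Claybrook 7, Stonebridge 2, Rivermont 4 (total 22).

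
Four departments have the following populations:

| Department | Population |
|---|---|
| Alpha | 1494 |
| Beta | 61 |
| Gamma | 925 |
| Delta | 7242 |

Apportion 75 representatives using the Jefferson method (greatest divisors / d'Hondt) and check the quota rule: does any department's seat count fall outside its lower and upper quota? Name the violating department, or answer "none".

Delta

Standard quotas: Alpha 11.525, Beta 0.471, Gamma 7.136, Delta 55.868.
Jefferson allocation: Alpha 11, Beta 0, Gamma 7, Delta 57.
Delta has quota 55.868 (lower 55, upper 56) but receives 57 — outside the quota interval.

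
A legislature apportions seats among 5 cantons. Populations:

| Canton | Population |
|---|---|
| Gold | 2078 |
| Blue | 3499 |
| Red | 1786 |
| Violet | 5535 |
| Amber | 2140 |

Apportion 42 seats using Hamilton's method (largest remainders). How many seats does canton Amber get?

The standard divisor is 15038/42 ≈ 358.048.
Standard quotas: Gold 5.8037, Blue 9.7724, Red 4.9882, Violet 15.4588, Amber 5.9769.
Lower quotas: Gold 5, Blue 9, Red 4, Violet 15, Amber 5 (sum 38, leaving 4 seats).
Remainders in descending order: Red 0.9882, Amber 0.9769, Gold 0.8037, Blue 0.7724, Violet 0.4588.
Largest remainders: Red, Amber, Gold, Blue receive the extra seats.
Amber receives 6.

6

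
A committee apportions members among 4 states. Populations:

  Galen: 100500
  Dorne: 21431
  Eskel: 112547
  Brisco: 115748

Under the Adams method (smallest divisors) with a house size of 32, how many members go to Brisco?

11

Standard divisor 350226/32 ≈ 10944.562; standard quotas: Galen 9.183, Dorne 1.958, Eskel 10.283, Brisco 10.576.
Rounding up gives 10, 2, 11, 11 = 34 seats, so the divisor must be adjusted.
With modified divisor 11400: modified quotas Galen 8.816, Dorne 1.880, Eskel 9.873, Brisco 10.153.
Rounding up: Galen 9, Dorne 2, Eskel 10, Brisco 11 (total 32).
Brisco receives 11.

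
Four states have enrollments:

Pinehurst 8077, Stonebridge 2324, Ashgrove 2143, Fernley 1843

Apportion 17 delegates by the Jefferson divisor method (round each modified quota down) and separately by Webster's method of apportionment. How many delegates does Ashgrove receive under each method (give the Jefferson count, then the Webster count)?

2 and 3

Jefferson: Pinehurst 10, Stonebridge 3, Ashgrove 2, Fernley 2.
Webster: Pinehurst 9, Stonebridge 3, Ashgrove 3, Fernley 2.
Ashgrove gets 2 under Jefferson and 3 under Webster.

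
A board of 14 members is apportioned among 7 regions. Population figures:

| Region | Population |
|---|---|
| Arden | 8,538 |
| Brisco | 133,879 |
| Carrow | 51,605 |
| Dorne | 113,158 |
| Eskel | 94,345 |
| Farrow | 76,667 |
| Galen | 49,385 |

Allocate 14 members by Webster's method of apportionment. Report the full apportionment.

Standard divisor 527577/14 ≈ 37684.071; standard quotas: Arden 0.227, Brisco 3.553, Carrow 1.369, Dorne 3.003, Eskel 2.504, Farrow 2.034, Galen 1.311.
Rounding to the nearest integer gives Arden 0, Brisco 4, Carrow 1, Dorne 3, Eskel 3, Farrow 2, Galen 1 — total 14, matching the house size, so no adjustment is needed.

Arden=0, Brisco=4, Carrow=1, Dorne=3, Eskel=3, Farrow=2, Galen=1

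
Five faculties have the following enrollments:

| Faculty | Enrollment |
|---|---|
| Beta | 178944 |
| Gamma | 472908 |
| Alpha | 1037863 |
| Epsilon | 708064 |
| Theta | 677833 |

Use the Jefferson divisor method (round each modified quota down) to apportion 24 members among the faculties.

Beta: 1, Gamma: 4, Alpha: 8, Epsilon: 6, Theta: 5

Standard divisor 3075612/24 ≈ 128150.5; standard quotas: Beta 1.396, Gamma 3.690, Alpha 8.099, Epsilon 5.525, Theta 5.289.
Rounding down gives 1, 3, 8, 5, 5 = 22 seats, so the divisor must be adjusted.
With modified divisor 116700: modified quotas Beta 1.533, Gamma 4.052, Alpha 8.893, Epsilon 6.067, Theta 5.808.
Rounding down: Beta 1, Gamma 4, Alpha 8, Epsilon 6, Theta 5 (total 24).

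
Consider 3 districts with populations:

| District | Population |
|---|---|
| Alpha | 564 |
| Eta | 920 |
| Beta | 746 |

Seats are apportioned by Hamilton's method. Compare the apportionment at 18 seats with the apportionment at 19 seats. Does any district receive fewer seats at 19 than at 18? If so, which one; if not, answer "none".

At 18 seats: Alpha 5, Eta 7, Beta 6.
At 19 seats: Alpha 5, Eta 8, Beta 6.
No district's allocation decreased.

none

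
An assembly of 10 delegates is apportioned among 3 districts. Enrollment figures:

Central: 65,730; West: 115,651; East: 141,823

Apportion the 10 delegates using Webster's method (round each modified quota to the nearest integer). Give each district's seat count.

Standard divisor 323204/10 ≈ 32320.4; standard quotas: Central 2.034, West 3.578, East 4.388.
Rounding to the nearest integer gives Central 2, West 4, East 4 — total 10, matching the house size, so no adjustment is needed.

Central: 2, West: 4, East: 4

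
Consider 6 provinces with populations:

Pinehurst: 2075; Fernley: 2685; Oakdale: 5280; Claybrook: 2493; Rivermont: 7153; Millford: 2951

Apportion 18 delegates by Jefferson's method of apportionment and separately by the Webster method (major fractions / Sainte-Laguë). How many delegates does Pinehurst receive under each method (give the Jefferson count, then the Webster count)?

Jefferson: Pinehurst 1, Fernley 2, Oakdale 5, Claybrook 2, Rivermont 6, Millford 2.
Webster: Pinehurst 2, Fernley 2, Oakdale 4, Claybrook 2, Rivermont 6, Millford 2.
Pinehurst gets 1 under Jefferson and 2 under Webster.

1 and 2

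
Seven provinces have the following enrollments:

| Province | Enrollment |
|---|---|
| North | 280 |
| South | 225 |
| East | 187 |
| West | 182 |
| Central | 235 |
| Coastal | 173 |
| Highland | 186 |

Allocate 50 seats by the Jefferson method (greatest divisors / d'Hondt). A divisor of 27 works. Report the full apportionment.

North: 10, South: 8, East: 6, West: 6, Central: 8, Coastal: 6, Highland: 6

With modified divisor 27: modified quotas North 10.370, South 8.333, East 6.926, West 6.741, Central 8.704, Coastal 6.407, Highland 6.889.
Rounding down: North 10, South 8, East 6, West 6, Central 8, Coastal 6, Highland 6 (total 50).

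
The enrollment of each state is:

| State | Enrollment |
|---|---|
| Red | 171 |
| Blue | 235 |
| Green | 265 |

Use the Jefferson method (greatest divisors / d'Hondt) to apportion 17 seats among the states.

Standard divisor 671/17 ≈ 39.471; standard quotas: Red 4.332, Blue 5.954, Green 6.714.
Rounding down gives 4, 5, 6 = 15 seats, so the divisor must be adjusted.
With modified divisor 36: modified quotas Red 4.750, Blue 6.528, Green 7.361.
Rounding down: Red 4, Blue 6, Green 7 (total 17).

Red=4; Blue=6; Green=7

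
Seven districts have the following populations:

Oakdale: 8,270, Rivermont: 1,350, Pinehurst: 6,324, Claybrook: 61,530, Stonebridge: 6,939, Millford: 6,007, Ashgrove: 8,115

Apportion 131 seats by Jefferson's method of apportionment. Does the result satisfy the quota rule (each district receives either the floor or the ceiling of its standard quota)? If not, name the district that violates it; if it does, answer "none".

Standard quotas: Oakdale 10.995, Rivermont 1.795, Pinehurst 8.408, Claybrook 81.803, Stonebridge 9.225, Millford 7.986, Ashgrove 10.789.
Jefferson allocation: Oakdale 11, Rivermont 1, Pinehurst 8, Claybrook 83, Stonebridge 9, Millford 8, Ashgrove 11.
Claybrook has quota 81.803 (lower 81, upper 82) but receives 83 — outside the quota interval.

Claybrook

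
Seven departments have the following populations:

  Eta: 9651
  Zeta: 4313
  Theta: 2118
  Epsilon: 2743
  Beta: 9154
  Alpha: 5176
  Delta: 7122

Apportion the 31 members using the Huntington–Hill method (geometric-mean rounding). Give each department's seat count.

Eta=7, Zeta=3, Theta=2, Epsilon=2, Beta=7, Alpha=4, Delta=6

With divisor 1295: modified quotas Eta 7.453, Zeta 3.331, Theta 1.636, Epsilon 2.118, Beta 7.069, Alpha 3.997, Delta 5.500.
Geometric-mean thresholds: Eta √(7·8)=7.483, Zeta √(3·4)=3.464, Theta √(1·2)=1.414, Epsilon √(2·3)=2.449, Beta √(7·8)=7.483, Alpha √(3·4)=3.464, Delta √(5·6)=5.477.
Each quota rounded against its threshold gives Eta 7, Zeta 3, Theta 2, Epsilon 2, Beta 7, Alpha 4, Delta 6 (total 31).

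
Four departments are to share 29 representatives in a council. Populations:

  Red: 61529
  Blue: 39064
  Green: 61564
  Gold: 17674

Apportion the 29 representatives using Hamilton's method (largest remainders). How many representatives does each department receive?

Red 10, Blue 6, Green 10, Gold 3

The standard divisor is 179831/29 ≈ 6201.069.
Standard quotas: Red 9.9223, Blue 6.2996, Green 9.9280, Gold 2.8502.
Lower quotas: Red 9, Blue 6, Green 9, Gold 2 (sum 26, leaving 3 seats).
Remainders in descending order: Green 0.9280, Red 0.9223, Gold 0.8502, Blue 0.2996.
The surplus seats go to Green, Red, Gold.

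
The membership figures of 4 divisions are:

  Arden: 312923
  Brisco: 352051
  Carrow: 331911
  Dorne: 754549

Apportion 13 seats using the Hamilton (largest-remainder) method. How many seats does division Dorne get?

6

Total 1751434; standard divisor 1751434/13 ≈ 134725.692.
Standard quotas: Arden 2.3227, Brisco 2.6131, Carrow 2.4636, Dorne 5.6006.
Lower quotas: Arden 2, Brisco 2, Carrow 2, Dorne 5 (sum 11, leaving 2 seats).
Remainders in descending order: Brisco 0.6131, Dorne 0.6006, Carrow 0.4636, Arden 0.3227.
The surplus seats go to Brisco, Dorne.
Dorne receives 6.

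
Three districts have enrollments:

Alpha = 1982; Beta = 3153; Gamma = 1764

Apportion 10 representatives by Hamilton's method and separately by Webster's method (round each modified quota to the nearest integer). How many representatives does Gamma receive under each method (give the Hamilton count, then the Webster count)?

2 and 3

Hamilton: Alpha 3, Beta 5, Gamma 2.
Webster: Alpha 3, Beta 4, Gamma 3.
Gamma gets 2 under Hamilton and 3 under Webster.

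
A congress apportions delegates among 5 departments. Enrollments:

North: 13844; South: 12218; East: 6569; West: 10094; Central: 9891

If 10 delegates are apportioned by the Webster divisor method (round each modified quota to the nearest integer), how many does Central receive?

2

Standard divisor 52616/10 ≈ 5261.6; standard quotas: North 2.631, South 2.322, East 1.248, West 1.918, Central 1.880.
Rounding to the nearest integer gives North 3, South 2, East 1, West 2, Central 2 — total 10, matching the house size, so no adjustment is needed.
Central receives 2.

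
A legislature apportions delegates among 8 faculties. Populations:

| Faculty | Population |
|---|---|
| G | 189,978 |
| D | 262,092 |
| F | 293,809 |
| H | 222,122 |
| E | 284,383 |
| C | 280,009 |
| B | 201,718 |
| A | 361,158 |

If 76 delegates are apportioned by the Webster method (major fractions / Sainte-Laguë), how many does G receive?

Standard divisor 2095269/76 ≈ 27569.329; standard quotas: G 6.891, D 9.507, F 10.657, H 8.057, E 10.315, C 10.157, B 7.317, A 13.100.
Rounding to the nearest integer gives G 7, D 10, F 11, H 8, E 10, C 10, B 7, A 13 — total 76, matching the house size, so no adjustment is needed.
G receives 7.

7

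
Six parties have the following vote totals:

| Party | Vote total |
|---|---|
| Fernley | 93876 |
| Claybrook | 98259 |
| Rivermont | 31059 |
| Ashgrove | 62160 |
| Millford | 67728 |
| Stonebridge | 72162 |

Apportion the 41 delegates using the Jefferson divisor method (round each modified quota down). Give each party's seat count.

Fernley=9; Claybrook=10; Rivermont=3; Ashgrove=6; Millford=6; Stonebridge=7

Standard divisor 425244/41 ≈ 10371.805; standard quotas: Fernley 9.051, Claybrook 9.474, Rivermont 2.995, Ashgrove 5.993, Millford 6.530, Stonebridge 6.958.
Rounding down gives 9, 9, 2, 5, 6, 6 = 37 seats, so the divisor must be adjusted.
With modified divisor 9800: modified quotas Fernley 9.579, Claybrook 10.026, Rivermont 3.169, Ashgrove 6.343, Millford 6.911, Stonebridge 7.363.
Rounding down: Fernley 9, Claybrook 10, Rivermont 3, Ashgrove 6, Millford 6, Stonebridge 7 (total 41).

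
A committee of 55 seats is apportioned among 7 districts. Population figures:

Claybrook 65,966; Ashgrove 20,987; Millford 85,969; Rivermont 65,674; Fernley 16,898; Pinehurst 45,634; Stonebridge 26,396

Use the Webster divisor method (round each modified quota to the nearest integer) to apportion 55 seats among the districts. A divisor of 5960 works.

Claybrook 11, Ashgrove 4, Millford 14, Rivermont 11, Fernley 3, Pinehurst 8, Stonebridge 4

With modified divisor 5960: modified quotas Claybrook 11.068, Ashgrove 3.521, Millford 14.424, Rivermont 11.019, Fernley 2.835, Pinehurst 7.657, Stonebridge 4.429.
Rounding to the nearest integer: Claybrook 11, Ashgrove 4, Millford 14, Rivermont 11, Fernley 3, Pinehurst 8, Stonebridge 4 (total 55).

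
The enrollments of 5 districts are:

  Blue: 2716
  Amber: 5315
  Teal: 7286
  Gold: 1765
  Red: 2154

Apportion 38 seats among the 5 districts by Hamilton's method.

Standard divisor: 19236 ÷ 38 ≈ 506.211.
Standard quotas: Blue 5.3654, Amber 10.4996, Teal 14.3932, Gold 3.4867, Red 4.2551.
Lower quotas: Blue 5, Amber 10, Teal 14, Gold 3, Red 4 (sum 36, leaving 2 seats).
Remainders in descending order: Amber 0.4996, Gold 0.4867, Teal 0.3932, Blue 0.3654, Red 0.2551.
Largest remainders: Amber, Gold receive the extra seats.

Blue=5, Amber=11, Teal=14, Gold=4, Red=4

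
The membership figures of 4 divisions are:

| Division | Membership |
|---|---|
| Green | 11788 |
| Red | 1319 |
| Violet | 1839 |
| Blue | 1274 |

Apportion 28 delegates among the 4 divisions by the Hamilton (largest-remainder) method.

The standard divisor is 16220/28 ≈ 579.286.
Standard quotas: Green 20.3492, Red 2.2769, Violet 3.1746, Blue 2.1993.
Lower quotas: Green 20, Red 2, Violet 3, Blue 2 (sum 27, leaving 1 seat).
Remainders in descending order: Green 0.3492, Red 0.2769, Blue 0.1993, Violet 0.1746.
The surplus seat goes to Green.

Green 21, Red 2, Violet 3, Blue 2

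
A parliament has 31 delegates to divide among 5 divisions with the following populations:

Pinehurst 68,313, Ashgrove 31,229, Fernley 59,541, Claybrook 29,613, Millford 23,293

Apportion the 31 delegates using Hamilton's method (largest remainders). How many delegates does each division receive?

Pinehurst: 10; Ashgrove: 5; Fernley: 9; Claybrook: 4; Millford: 3

The standard divisor is 211989/31 ≈ 6838.355.
Standard quotas: Pinehurst 9.9897, Ashgrove 4.5667, Fernley 8.7069, Claybrook 4.3304, Millford 3.4062.
Lower quotas: Pinehurst 9, Ashgrove 4, Fernley 8, Claybrook 4, Millford 3 (sum 28, leaving 3 seats).
Remainders in descending order: Pinehurst 0.9897, Fernley 0.7069, Ashgrove 0.5667, Millford 0.4062, Claybrook 0.3304.
The surplus seats go to Pinehurst, Fernley, Ashgrove.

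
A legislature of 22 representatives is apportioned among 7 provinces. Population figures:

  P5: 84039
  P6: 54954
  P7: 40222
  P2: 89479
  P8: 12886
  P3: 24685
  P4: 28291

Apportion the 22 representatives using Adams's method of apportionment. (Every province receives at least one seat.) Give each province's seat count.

Standard divisor 334556/22 ≈ 15207.091; standard quotas: P5 5.526, P6 3.614, P7 2.645, P2 5.884, P8 0.847, P3 1.623, P4 1.860.
Rounding up gives 6, 4, 3, 6, 1, 2, 2 = 24 seats, so the divisor must be adjusted.
With modified divisor 18100: modified quotas P5 4.643, P6 3.036, P7 2.222, P2 4.944, P8 0.712, P3 1.364, P4 1.563.
Rounding up: P5 5, P6 4, P7 3, P2 5, P8 1, P3 2, P4 2 (total 22).

P5 5, P6 4, P7 3, P2 5, P8 1, P3 2, P4 2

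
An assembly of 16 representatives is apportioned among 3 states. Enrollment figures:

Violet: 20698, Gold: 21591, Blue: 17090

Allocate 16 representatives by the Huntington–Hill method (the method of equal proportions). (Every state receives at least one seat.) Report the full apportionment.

Violet 5; Gold 6; Blue 5

With divisor 3800: modified quotas Violet 5.447, Gold 5.682, Blue 4.497.
Geometric-mean thresholds: Violet √(5·6)=5.477, Gold √(5·6)=5.477, Blue √(4·5)=4.472.
Each quota rounded against its threshold gives Violet 5, Gold 6, Blue 5 (total 16).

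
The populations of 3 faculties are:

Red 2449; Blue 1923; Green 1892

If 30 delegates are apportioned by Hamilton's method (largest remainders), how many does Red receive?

Total 6264; standard divisor 6264/30 ≈ 208.8.
Standard quotas: Red 11.729, Blue 9.210, Green 9.061.
Lower quotas: Red 11, Blue 9, Green 9 (sum 29, leaving 1 seat).
Remainders in descending order: Red 0.729, Blue 0.210, Green 0.061.
Largest remainder: Red receives the extra seat.
Red receives 12.

12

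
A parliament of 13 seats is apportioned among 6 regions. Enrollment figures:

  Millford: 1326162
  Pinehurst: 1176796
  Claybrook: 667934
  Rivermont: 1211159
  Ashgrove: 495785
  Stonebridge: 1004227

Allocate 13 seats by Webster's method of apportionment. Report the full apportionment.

Standard divisor 5882063/13 ≈ 452466.385; standard quotas: Millford 2.931, Pinehurst 2.601, Claybrook 1.476, Rivermont 2.677, Ashgrove 1.096, Stonebridge 2.219.
Rounding to the nearest integer gives Millford 3, Pinehurst 3, Claybrook 1, Rivermont 3, Ashgrove 1, Stonebridge 2 — total 13, matching the house size, so no adjustment is needed.

Millford: 3, Pinehurst: 3, Claybrook: 1, Rivermont: 3, Ashgrove: 1, Stonebridge: 2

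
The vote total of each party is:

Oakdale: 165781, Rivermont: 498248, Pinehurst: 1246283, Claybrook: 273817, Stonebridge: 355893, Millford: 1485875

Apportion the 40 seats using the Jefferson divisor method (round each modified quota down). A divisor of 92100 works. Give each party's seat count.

With modified divisor 92100: modified quotas Oakdale 1.800, Rivermont 5.410, Pinehurst 13.532, Claybrook 2.973, Stonebridge 3.864, Millford 16.133.
Rounding down: Oakdale 1, Rivermont 5, Pinehurst 13, Claybrook 2, Stonebridge 3, Millford 16 (total 40).

Oakdale=1; Rivermont=5; Pinehurst=13; Claybrook=2; Stonebridge=3; Millford=16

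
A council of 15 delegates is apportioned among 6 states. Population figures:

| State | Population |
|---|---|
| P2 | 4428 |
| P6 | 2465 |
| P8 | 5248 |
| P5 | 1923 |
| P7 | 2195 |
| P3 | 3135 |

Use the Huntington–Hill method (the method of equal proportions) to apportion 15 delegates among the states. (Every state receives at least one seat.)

P2 3, P6 2, P8 4, P5 2, P7 2, P3 2

With divisor 1320: modified quotas P2 3.355, P6 1.867, P8 3.976, P5 1.457, P7 1.663, P3 2.375.
Geometric-mean thresholds: P2 √(3·4)=3.464, P6 √(1·2)=1.414, P8 √(3·4)=3.464, P5 √(1·2)=1.414, P7 √(1·2)=1.414, P3 √(2·3)=2.449.
Each quota rounded against its threshold gives P2 3, P6 2, P8 4, P5 2, P7 2, P3 2 (total 15).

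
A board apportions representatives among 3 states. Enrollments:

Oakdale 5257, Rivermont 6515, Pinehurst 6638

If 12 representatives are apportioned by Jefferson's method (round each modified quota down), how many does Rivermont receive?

4

Standard divisor 18410/12 ≈ 1534.167; standard quotas: Oakdale 3.427, Rivermont 4.247, Pinehurst 4.327.
Rounding down gives 3, 4, 4 = 11 seats, so the divisor must be adjusted.
With modified divisor 1321: modified quotas Oakdale 3.980, Rivermont 4.932, Pinehurst 5.025.
Rounding down: Oakdale 3, Rivermont 4, Pinehurst 5 (total 12).
Rivermont receives 4.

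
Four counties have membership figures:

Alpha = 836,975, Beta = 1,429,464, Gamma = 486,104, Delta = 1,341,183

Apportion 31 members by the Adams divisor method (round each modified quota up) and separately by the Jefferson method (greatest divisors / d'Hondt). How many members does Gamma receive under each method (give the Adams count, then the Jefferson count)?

4 and 3

Adams: Alpha 6, Beta 11, Gamma 4, Delta 10.
Jefferson: Alpha 6, Beta 11, Gamma 3, Delta 11.
Gamma gets 4 under Adams and 3 under Jefferson.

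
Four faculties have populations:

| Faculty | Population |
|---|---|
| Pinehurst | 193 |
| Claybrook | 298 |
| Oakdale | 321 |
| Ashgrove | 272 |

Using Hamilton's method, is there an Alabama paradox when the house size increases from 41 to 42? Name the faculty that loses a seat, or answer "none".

Pinehurst

At 41 seats: Pinehurst 8, Claybrook 11, Oakdale 12, Ashgrove 10.
At 42 seats: Pinehurst 7, Claybrook 12, Oakdale 12, Ashgrove 11.
Pinehurst drops from 8 to 7.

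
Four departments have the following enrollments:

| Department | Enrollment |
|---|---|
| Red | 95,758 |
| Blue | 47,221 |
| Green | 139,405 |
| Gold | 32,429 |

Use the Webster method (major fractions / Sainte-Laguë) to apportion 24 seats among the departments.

Red: 7, Blue: 4, Green: 11, Gold: 2

Standard divisor 314813/24 ≈ 13117.208; standard quotas: Red 7.300, Blue 3.600, Green 10.628, Gold 2.472.
Rounding to the nearest integer gives Red 7, Blue 4, Green 11, Gold 2 — total 24, matching the house size, so no adjustment is needed.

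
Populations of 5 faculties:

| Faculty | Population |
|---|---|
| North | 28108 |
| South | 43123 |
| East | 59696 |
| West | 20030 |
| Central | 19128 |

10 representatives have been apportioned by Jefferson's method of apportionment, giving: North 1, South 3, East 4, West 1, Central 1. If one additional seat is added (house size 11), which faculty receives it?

North

Priority for the next seat is population ÷ (current seats + 1).
Priorities: North 14054.000, South 10780.750, East 11939.200, West 10015.000, Central 9564.000.
Highest priority: North.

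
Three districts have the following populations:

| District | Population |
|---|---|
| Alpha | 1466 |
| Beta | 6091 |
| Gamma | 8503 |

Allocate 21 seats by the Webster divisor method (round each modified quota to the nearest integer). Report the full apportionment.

Alpha 2, Beta 8, Gamma 11

Standard divisor 16060/21 ≈ 764.762; standard quotas: Alpha 1.917, Beta 7.965, Gamma 11.118.
Rounding to the nearest integer gives Alpha 2, Beta 8, Gamma 11 — total 21, matching the house size, so no adjustment is needed.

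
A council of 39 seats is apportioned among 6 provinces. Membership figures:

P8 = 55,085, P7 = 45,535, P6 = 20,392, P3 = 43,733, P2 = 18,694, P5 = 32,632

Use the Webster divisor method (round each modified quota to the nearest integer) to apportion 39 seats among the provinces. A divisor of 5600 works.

P8 10, P7 8, P6 4, P3 8, P2 3, P5 6

With modified divisor 5600: modified quotas P8 9.837, P7 8.131, P6 3.641, P3 7.809, P2 3.338, P5 5.827.
Rounding to the nearest integer: P8 10, P7 8, P6 4, P3 8, P2 3, P5 6 (total 39).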